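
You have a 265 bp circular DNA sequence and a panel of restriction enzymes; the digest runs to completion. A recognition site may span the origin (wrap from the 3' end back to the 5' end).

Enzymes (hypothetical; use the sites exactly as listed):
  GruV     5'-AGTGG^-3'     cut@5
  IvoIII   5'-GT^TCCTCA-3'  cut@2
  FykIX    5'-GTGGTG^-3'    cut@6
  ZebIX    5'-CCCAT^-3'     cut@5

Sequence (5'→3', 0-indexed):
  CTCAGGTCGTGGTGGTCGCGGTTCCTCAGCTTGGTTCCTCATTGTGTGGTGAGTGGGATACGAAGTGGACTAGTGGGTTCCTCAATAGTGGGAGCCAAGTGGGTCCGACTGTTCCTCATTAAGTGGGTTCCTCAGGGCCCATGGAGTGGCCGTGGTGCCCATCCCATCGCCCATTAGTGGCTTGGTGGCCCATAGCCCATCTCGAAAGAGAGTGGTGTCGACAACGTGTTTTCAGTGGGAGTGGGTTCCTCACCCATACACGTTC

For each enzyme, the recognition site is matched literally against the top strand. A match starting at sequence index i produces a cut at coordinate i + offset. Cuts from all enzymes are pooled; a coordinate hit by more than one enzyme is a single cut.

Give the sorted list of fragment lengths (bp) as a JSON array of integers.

[2,2,2,2,5,5,5,6,6,6,7,7,7,8,8,8,10,11,11,12,13,13,13,14,14,15,16,16,21]

Site scan:
  GruV AGTGG/5: at [51, 63, 71, 86, 97, 121, 144, 175, 210, 233, 239] ⇒ [56, 68, 76, 91, 102, 126, 149, 180, 215, 238, 244]
  IvoIII GTTCCTCA/2: at [20, 33, 76, 110, 126, 244, 261] ⇒ [22, 35, 78, 112, 128, 246, 263]
  FykIX GTGGTG/6: at [8, 45, 151, 211] ⇒ [14, 51, 157, 217]
  ZebIX CCCAT/5: at [137, 157, 162, 169, 188, 195, 252] ⇒ [142, 162, 167, 174, 193, 200, 257]

All cut coordinates (distinct, sorted): [14, 22, 35, 51, 56, 68, 76, 78, 91, 102, 112, 126, 128, 142, 149, 157, 162, 167, 174, 180, 193, 200, 215, 217, 238, 244, 246, 257, 263]

Fragment lengths:
  14→22: 8 bp
  22→35: 13 bp
  35→51: 16 bp
  51→56: 5 bp
  56→68: 12 bp
  68→76: 8 bp
  76→78: 2 bp
  78→91: 13 bp
  91→102: 11 bp
  102→112: 10 bp
  112→126: 14 bp
  126→128: 2 bp
  128→142: 14 bp
  142→149: 7 bp
  149→157: 8 bp
  157→162: 5 bp
  162→167: 5 bp
  167→174: 7 bp
  174→180: 6 bp
  180→193: 13 bp
  193→200: 7 bp
  200→215: 15 bp
  215→217: 2 bp
  217→238: 21 bp
  238→244: 6 bp
  244→246: 2 bp
  246→257: 11 bp
  257→263: 6 bp
  263→14 (wrap): 265-263+14 = 16 bp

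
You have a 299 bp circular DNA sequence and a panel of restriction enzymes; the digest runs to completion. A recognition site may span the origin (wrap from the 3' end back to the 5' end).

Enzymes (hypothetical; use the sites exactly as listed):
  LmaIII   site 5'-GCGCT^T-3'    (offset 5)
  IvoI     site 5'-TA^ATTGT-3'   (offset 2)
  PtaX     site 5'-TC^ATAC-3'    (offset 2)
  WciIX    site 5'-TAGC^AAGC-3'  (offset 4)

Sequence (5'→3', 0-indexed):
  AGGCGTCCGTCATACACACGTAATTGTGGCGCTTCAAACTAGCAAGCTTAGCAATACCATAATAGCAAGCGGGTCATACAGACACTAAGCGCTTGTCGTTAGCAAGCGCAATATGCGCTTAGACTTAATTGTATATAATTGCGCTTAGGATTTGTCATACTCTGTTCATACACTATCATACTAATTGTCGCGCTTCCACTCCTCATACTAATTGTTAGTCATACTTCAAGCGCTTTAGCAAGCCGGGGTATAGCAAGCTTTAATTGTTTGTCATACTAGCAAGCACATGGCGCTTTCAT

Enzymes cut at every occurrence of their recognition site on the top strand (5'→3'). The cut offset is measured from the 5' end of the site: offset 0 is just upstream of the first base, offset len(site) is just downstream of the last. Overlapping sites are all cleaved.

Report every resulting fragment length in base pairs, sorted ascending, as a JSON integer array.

[5,6,6,8,8,8,9,10,10,10,10,10,10,11,11,11,11,11,14,14,15,16,16,18,18,23]

Scan for sites:
  LmaIII GCGCTT/5: at [28, 88, 114, 140, 189, 229, 289] ⇒ [33, 93, 119, 145, 194, 234, 294]
  IvoI TAATTGT/2: at [20, 125, 181, 208, 260] ⇒ [22, 127, 183, 210, 262]
  PtaX TCATAC/2: at [9, 73, 154, 165, 175, 202, 218, 270] ⇒ [11, 75, 156, 167, 177, 204, 220, 272]
  WciIX TAGCAAGC/4: at [39, 62, 99, 235, 250, 276] ⇒ [43, 66, 103, 239, 254, 280]

Pooled cuts: [11, 22, 33, 43, 66, 75, 93, 103, 119, 127, 145, 156, 167, 177, 183, 194, 204, 210, 220, 234, 239, 254, 262, 272, 280, 294]

Fragment lengths:
  11→22: 11 bp
  22→33: 11 bp
  33→43: 10 bp
  43→66: 23 bp
  66→75: 9 bp
  75→93: 18 bp
  93→103: 10 bp
  103→119: 16 bp
  119→127: 8 bp
  127→145: 18 bp
  145→156: 11 bp
  156→167: 11 bp
  167→177: 10 bp
  177→183: 6 bp
  183→194: 11 bp
  194→204: 10 bp
  204→210: 6 bp
  210→220: 10 bp
  220→234: 14 bp
  234→239: 5 bp
  239→254: 15 bp
  254→262: 8 bp
  262→272: 10 bp
  272→280: 8 bp
  280→294: 14 bp
  294→11 (wrap): 299-294+11 = 16 bp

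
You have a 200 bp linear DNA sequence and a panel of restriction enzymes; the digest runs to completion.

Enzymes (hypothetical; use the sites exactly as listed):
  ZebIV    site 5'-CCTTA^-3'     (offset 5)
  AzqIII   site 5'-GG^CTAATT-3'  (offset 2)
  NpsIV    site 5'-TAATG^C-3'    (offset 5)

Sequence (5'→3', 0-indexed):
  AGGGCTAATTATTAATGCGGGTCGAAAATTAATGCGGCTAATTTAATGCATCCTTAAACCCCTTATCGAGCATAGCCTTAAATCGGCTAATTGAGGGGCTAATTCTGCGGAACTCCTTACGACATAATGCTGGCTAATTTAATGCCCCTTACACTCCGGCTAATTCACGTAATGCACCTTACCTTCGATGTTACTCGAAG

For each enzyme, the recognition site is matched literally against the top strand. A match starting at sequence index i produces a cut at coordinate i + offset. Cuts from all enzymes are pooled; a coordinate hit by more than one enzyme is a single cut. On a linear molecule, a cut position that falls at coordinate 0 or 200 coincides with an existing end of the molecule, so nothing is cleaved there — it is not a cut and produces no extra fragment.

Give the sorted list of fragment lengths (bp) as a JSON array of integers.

Per-enzyme occurrences:
  ZebIV CCTTA/5: at [51, 60, 75, 114, 146, 176] ⇒ [56, 65, 80, 119, 151, 181]
  AzqIII GGCTAATT/2: at [2, 35, 84, 96, 131, 157] ⇒ [4, 37, 86, 98, 133, 159]
  NpsIV TAATGC/5: at [12, 29, 43, 124, 139, 169] ⇒ [17, 34, 48, 129, 144, 174]

All cut coordinates (distinct, sorted): [4, 17, 34, 37, 48, 56, 65, 80, 86, 98, 119, 129, 133, 144, 151, 159, 174, 181]

Fragment lengths:
  [0,4): 4 bp
  [4,17): 13 bp
  [17,34): 17 bp
  [34,37): 3 bp
  [37,48): 11 bp
  [48,56): 8 bp
  [56,65): 9 bp
  [65,80): 15 bp
  [80,86): 6 bp
  [86,98): 12 bp
  [98,119): 21 bp
  [119,129): 10 bp
  [129,133): 4 bp
  [133,144): 11 bp
  [144,151): 7 bp
  [151,159): 8 bp
  [159,174): 15 bp
  [174,181): 7 bp
  [181,200): 19 bp

[3,4,4,6,7,7,8,8,9,10,11,11,12,13,15,15,17,19,21]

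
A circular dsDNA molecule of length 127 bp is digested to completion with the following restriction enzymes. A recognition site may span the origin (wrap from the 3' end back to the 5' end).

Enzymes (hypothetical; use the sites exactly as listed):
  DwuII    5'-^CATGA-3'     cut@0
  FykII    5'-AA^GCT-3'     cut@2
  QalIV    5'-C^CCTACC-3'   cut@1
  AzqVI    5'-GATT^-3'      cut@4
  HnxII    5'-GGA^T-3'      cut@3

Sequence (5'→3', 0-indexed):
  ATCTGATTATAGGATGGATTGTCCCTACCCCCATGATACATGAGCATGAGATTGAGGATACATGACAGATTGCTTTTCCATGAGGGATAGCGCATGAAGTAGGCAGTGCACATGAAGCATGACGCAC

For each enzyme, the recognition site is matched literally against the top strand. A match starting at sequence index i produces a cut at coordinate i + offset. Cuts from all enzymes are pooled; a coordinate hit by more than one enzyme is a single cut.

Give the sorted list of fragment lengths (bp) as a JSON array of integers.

Scan for sites:
  DwuII (CATGA, off=0): starts [31, 38, 44, 60, 78, 92, 110, 117] → cuts [31, 38, 44, 60, 78, 92, 110, 117]
  FykII (AAGCT, off=2): no sites
  QalIV (CCCTACC, off=1): starts [22] → cuts [23]
  AzqVI (GATT, off=4): starts [4, 16, 49, 67] → cuts [8, 20, 53, 71]
  HnxII (GGAT, off=3): starts [11, 15, 55, 84] → cuts [14, 18, 58, 87]

Pooled cuts: [8, 14, 18, 20, 23, 31, 38, 44, 53, 58, 60, 71, 78, 87, 92, 110, 117]

Fragments:
  8→14: 6 bp
  14→18: 4 bp
  18→20: 2 bp
  20→23: 3 bp
  23→31: 8 bp
  31→38: 7 bp
  38→44: 6 bp
  44→53: 9 bp
  53→58: 5 bp
  58→60: 2 bp
  60→71: 11 bp
  71→78: 7 bp
  78→87: 9 bp
  87→92: 5 bp
  92→110: 18 bp
  110→117: 7 bp
  117→8 (wrap): 127-117+8 = 18 bp

[2,2,3,4,5,5,6,6,7,7,7,8,9,9,11,18,18]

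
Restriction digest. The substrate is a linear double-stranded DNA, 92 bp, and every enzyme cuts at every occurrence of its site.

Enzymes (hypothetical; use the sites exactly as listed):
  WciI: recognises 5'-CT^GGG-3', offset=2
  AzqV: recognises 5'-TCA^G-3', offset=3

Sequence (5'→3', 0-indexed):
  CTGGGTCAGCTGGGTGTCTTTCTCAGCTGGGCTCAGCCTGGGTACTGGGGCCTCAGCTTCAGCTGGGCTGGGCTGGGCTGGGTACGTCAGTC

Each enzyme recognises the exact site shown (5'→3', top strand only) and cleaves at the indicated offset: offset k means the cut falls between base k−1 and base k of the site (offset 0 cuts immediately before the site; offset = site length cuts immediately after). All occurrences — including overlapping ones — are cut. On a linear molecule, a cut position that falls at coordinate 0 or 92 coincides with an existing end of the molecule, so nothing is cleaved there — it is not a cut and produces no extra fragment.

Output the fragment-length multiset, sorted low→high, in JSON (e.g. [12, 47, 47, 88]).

Per-enzyme occurrences:
  WciI (CTGGG, off=2): starts [0, 9, 26, 37, 44, 62, 67, 72, 77] → cuts [2, 11, 28, 39, 46, 64, 69, 74, 79]
  AzqV (TCAG, off=3): starts [5, 22, 32, 52, 58, 86] → cuts [8, 25, 35, 55, 61, 89]

All cut coordinates (distinct, sorted): [2, 8, 11, 25, 28, 35, 39, 46, 55, 61, 64, 69, 74, 79, 89]

Fragment lengths:
  [0,2): 2 bp
  [2,8): 6 bp
  [8,11): 3 bp
  [11,25): 14 bp
  [25,28): 3 bp
  [28,35): 7 bp
  [35,39): 4 bp
  [39,46): 7 bp
  [46,55): 9 bp
  [55,61): 6 bp
  [61,64): 3 bp
  [64,69): 5 bp
  [69,74): 5 bp
  [74,79): 5 bp
  [79,89): 10 bp
  [89,92): 3 bp

[2,3,3,3,3,4,5,5,5,6,6,7,7,9,10,14]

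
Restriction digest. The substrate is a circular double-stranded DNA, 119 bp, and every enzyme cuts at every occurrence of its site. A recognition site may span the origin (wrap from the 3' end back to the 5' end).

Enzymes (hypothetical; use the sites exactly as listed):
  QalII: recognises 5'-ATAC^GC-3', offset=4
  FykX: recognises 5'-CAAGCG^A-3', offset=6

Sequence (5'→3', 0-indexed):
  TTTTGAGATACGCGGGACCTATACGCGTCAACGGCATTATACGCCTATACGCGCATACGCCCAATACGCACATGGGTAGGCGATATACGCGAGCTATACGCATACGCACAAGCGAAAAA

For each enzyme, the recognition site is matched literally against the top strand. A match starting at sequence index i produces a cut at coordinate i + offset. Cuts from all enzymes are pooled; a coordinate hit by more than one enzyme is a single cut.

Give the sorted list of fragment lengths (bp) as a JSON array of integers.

Scan for sites:
  QalII (ATACGC, off=4): starts [7, 20, 38, 46, 54, 63, 84, 95, 101] → cuts [11, 24, 42, 50, 58, 67, 88, 99, 105]
  FykX (CAAGCGA, off=6): starts [108] → cuts [114]

All cut coordinates (distinct, sorted): [11, 24, 42, 50, 58, 67, 88, 99, 105, 114]

Fragments:
  11→24: 13 bp
  24→42: 18 bp
  42→50: 8 bp
  50→58: 8 bp
  58→67: 9 bp
  67→88: 21 bp
  88→99: 11 bp
  99→105: 6 bp
  105→114: 9 bp
  114→11 (wrap): 119-114+11 = 16 bp

[6,8,8,9,9,11,13,16,18,21]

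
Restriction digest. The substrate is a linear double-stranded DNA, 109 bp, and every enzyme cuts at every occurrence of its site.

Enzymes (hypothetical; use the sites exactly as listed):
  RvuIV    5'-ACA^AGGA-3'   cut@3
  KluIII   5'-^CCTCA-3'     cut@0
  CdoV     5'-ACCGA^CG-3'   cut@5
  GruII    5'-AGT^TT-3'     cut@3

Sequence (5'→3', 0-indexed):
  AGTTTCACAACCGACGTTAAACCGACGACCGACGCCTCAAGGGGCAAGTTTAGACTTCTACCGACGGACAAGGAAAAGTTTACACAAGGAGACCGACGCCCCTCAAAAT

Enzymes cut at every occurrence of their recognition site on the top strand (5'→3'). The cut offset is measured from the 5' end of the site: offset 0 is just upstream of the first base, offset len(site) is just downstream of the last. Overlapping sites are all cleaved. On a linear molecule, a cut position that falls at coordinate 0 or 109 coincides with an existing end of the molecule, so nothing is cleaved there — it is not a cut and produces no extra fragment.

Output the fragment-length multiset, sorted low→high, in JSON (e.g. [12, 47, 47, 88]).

[2,3,4,6,7,7,9,9,10,11,11,15,15]

Per-enzyme occurrences:
  RvuIV ACAAGGA/3: at [67, 83] ⇒ [70, 86]
  KluIII CCTCA/0: at [34, 100] ⇒ [34, 100]
  CdoV ACCGACG/5: at [9, 20, 27, 59, 91] ⇒ [14, 25, 32, 64, 96]
  GruII AGTTT/3: at [0, 46, 76] ⇒ [3, 49, 79]

Pooled cuts: [3, 14, 25, 32, 34, 49, 64, 70, 79, 86, 96, 100]

Fragments:
  [0,3): 3 bp
  [3,14): 11 bp
  [14,25): 11 bp
  [25,32): 7 bp
  [32,34): 2 bp
  [34,49): 15 bp
  [49,64): 15 bp
  [64,70): 6 bp
  [70,79): 9 bp
  [79,86): 7 bp
  [86,96): 10 bp
  [96,100): 4 bp
  [100,109): 9 bp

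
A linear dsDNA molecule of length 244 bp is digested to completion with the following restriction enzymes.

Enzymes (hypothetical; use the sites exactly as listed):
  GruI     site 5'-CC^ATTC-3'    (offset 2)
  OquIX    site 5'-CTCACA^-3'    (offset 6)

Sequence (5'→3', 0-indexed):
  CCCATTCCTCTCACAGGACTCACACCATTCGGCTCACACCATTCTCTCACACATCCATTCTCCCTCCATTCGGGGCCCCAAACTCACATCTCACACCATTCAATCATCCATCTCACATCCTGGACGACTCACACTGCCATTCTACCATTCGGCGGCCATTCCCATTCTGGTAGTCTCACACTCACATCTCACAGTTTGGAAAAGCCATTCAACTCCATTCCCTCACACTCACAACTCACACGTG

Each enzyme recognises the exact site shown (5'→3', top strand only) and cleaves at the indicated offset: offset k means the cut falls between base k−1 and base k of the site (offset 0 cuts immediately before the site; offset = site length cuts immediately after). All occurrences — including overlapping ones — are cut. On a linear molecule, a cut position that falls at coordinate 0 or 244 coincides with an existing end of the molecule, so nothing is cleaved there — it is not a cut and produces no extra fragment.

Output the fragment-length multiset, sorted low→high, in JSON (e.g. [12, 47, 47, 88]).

[2,2,2,3,4,5,5,6,6,6,7,7,7,8,9,10,11,11,11,11,12,12,13,16,17,20,21]

Site scan:
  GruI CCATTC/2: at [1, 24, 38, 54, 65, 95, 136, 144, 155, 161, 204, 214] ⇒ [3, 26, 40, 56, 67, 97, 138, 146, 157, 163, 206, 216]
  OquIX CTCACA/6: at [9, 18, 32, 45, 82, 89, 111, 127, 174, 180, 187, 221, 227, 234] ⇒ [15, 24, 38, 51, 88, 95, 117, 133, 180, 186, 193, 227, 233, 240]

All cut coordinates (distinct, sorted): [3, 15, 24, 26, 38, 40, 51, 56, 67, 88, 95, 97, 117, 133, 138, 146, 157, 163, 180, 186, 193, 206, 216, 227, 233, 240]

Fragment lengths:
  [0,3): 3 bp
  [3,15): 12 bp
  [15,24): 9 bp
  [24,26): 2 bp
  [26,38): 12 bp
  [38,40): 2 bp
  [40,51): 11 bp
  [51,56): 5 bp
  [56,67): 11 bp
  [67,88): 21 bp
  [88,95): 7 bp
  [95,97): 2 bp
  [97,117): 20 bp
  [117,133): 16 bp
  [133,138): 5 bp
  [138,146): 8 bp
  [146,157): 11 bp
  [157,163): 6 bp
  [163,180): 17 bp
  [180,186): 6 bp
  [186,193): 7 bp
  [193,206): 13 bp
  [206,216): 10 bp
  [216,227): 11 bp
  [227,233): 6 bp
  [233,240): 7 bp
  [240,244): 4 bp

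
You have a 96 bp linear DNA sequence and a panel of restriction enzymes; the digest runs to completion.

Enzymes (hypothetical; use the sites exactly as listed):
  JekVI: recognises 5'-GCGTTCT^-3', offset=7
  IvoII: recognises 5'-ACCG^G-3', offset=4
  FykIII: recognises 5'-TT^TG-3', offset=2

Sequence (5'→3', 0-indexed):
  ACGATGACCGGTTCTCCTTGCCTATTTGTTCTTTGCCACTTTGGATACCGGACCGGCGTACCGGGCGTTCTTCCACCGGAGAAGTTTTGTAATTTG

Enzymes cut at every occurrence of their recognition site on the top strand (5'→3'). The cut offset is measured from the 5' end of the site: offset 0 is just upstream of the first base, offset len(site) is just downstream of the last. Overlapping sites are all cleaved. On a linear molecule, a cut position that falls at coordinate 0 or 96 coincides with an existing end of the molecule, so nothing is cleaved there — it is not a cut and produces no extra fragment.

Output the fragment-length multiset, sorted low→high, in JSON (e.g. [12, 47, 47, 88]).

Per-enzyme occurrences:
  JekVI GCGTTCT/7: at [64] ⇒ [71]
  IvoII ACCGG/4: at [6, 46, 51, 59, 74] ⇒ [10, 50, 55, 63, 78]
  FykIII TTTG/2: at [24, 31, 39, 85, 92] ⇒ [26, 33, 41, 87, 94]

All cut coordinates (distinct, sorted): [10, 26, 33, 41, 50, 55, 63, 71, 78, 87, 94]

Fragment lengths:
  [0,10): 10 bp
  [10,26): 16 bp
  [26,33): 7 bp
  [33,41): 8 bp
  [41,50): 9 bp
  [50,55): 5 bp
  [55,63): 8 bp
  [63,71): 8 bp
  [71,78): 7 bp
  [78,87): 9 bp
  [87,94): 7 bp
  [94,96): 2 bp

[2,5,7,7,7,8,8,8,9,9,10,16]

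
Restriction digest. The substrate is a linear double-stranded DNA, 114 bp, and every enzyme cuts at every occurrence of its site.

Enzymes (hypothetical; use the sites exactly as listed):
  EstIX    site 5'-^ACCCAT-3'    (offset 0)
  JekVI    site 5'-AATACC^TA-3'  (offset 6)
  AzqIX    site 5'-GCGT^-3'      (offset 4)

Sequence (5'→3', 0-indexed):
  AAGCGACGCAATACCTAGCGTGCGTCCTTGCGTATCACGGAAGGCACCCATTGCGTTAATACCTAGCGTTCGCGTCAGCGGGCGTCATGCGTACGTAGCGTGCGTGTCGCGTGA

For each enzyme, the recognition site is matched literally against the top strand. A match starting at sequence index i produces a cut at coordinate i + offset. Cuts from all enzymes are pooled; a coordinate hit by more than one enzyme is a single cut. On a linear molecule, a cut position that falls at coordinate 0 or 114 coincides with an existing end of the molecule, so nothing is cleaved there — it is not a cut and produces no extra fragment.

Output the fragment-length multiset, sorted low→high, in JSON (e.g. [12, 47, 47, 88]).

Per-enzyme occurrences:
  EstIX (ACCCAT, off=0): starts [45] → cuts [45]
  JekVI (AATACCTA, off=6): starts [9, 57] → cuts [15, 63]
  AzqIX (GCGT, off=4): starts [17, 21, 29, 52, 65, 71, 81, 88, 97, 101, 108] → cuts [21, 25, 33, 56, 69, 75, 85, 92, 101, 105, 112]

Pooled cuts: [15, 21, 25, 33, 45, 56, 63, 69, 75, 85, 92, 101, 105, 112]

Fragment lengths:
  [0,15): 15 bp
  [15,21): 6 bp
  [21,25): 4 bp
  [25,33): 8 bp
  [33,45): 12 bp
  [45,56): 11 bp
  [56,63): 7 bp
  [63,69): 6 bp
  [69,75): 6 bp
  [75,85): 10 bp
  [85,92): 7 bp
  [92,101): 9 bp
  [101,105): 4 bp
  [105,112): 7 bp
  [112,114): 2 bp

[2,4,4,6,6,6,7,7,7,8,9,10,11,12,15]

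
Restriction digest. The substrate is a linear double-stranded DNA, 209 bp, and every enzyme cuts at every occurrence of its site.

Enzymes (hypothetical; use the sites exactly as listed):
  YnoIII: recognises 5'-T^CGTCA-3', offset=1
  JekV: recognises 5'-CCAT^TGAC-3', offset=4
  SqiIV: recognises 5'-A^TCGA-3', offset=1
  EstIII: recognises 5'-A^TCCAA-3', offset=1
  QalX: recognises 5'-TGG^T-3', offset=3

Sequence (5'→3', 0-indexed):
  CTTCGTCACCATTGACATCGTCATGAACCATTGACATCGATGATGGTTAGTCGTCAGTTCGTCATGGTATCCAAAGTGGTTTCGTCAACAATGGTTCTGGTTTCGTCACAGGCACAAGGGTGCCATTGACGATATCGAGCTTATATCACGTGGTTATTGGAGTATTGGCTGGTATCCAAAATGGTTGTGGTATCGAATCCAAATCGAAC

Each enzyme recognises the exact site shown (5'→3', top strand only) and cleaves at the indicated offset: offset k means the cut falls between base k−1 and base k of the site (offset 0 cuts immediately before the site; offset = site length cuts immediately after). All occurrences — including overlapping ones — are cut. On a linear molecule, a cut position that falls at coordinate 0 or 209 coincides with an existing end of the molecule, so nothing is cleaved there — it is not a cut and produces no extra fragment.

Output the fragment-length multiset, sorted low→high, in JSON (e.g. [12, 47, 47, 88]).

[2,2,2,3,3,3,5,5,5,6,6,6,6,6,8,8,8,9,10,10,10,12,13,19,19,23]

Scan for sites:
  YnoIII (TCGTCA, off=1): starts [2, 17, 50, 58, 81, 102] → cuts [3, 18, 51, 59, 82, 103]
  JekV (CCATTGAC, off=4): starts [8, 27, 122] → cuts [12, 31, 126]
  SqiIV (ATCGA, off=1): starts [35, 133, 191, 202] → cuts [36, 134, 192, 203]
  EstIII (ATCCAA, off=1): starts [68, 173, 196] → cuts [69, 174, 197]
  QalX (TGGT, off=3): starts [43, 64, 76, 91, 97, 150, 169, 181, 187] → cuts [46, 67, 79, 94, 100, 153, 172, 184, 190]

Pooled cuts: [3, 12, 18, 31, 36, 46, 51, 59, 67, 69, 79, 82, 94, 100, 103, 126, 134, 153, 172, 174, 184, 190, 192, 197, 203]

Fragments:
  [0,3): 3 bp
  [3,12): 9 bp
  [12,18): 6 bp
  [18,31): 13 bp
  [31,36): 5 bp
  [36,46): 10 bp
  [46,51): 5 bp
  [51,59): 8 bp
  [59,67): 8 bp
  [67,69): 2 bp
  [69,79): 10 bp
  [79,82): 3 bp
  [82,94): 12 bp
  [94,100): 6 bp
  [100,103): 3 bp
  [103,126): 23 bp
  [126,134): 8 bp
  [134,153): 19 bp
  [153,172): 19 bp
  [172,174): 2 bp
  [174,184): 10 bp
  [184,190): 6 bp
  [190,192): 2 bp
  [192,197): 5 bp
  [197,203): 6 bp
  [203,209): 6 bp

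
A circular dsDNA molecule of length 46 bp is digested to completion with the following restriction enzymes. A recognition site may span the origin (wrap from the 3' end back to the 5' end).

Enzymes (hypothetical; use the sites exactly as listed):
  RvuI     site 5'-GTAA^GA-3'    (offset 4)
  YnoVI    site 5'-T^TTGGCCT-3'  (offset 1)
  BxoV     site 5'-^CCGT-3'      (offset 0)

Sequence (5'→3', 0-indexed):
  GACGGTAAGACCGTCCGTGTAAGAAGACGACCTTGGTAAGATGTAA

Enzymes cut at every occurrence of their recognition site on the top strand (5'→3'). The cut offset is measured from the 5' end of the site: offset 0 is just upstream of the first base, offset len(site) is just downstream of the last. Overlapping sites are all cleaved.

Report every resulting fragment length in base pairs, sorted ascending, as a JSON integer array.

[2,4,7,8,8,17]

Scan for sites:
  RvuI (GTAAGA, off=4): starts [4, 18, 35, 42] → cuts [0, 8, 22, 39]
  YnoVI (TTTGGCCT, off=1): no sites
  BxoV (CCGT, off=0): starts [10, 14] → cuts [10, 14]

Pooled cuts: [0, 8, 10, 14, 22, 39]

Fragment lengths:
  0→8: 8 bp
  8→10: 2 bp
  10→14: 4 bp
  14→22: 8 bp
  22→39: 17 bp
  39→0 (wrap): 46-39+0 = 7 bp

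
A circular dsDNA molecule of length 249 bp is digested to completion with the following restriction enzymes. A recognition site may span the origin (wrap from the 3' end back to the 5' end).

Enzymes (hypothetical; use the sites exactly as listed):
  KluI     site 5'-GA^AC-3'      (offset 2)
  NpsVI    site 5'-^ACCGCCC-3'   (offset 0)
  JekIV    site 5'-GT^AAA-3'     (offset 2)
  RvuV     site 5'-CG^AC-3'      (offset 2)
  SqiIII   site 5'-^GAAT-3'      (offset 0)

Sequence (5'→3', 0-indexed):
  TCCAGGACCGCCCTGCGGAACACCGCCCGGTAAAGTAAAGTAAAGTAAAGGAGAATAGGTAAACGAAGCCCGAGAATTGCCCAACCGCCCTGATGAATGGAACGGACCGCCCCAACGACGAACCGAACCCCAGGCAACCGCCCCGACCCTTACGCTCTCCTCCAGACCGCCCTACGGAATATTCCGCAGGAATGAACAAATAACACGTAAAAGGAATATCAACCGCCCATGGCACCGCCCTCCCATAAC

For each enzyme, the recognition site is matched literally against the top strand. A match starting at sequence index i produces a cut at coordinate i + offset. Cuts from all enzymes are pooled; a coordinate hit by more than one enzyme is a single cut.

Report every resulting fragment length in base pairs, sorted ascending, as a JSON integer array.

[2,4,4,5,5,5,5,5,6,6,7,8,8,9,10,10,10,11,11,12,12,13,13,13,13,20,22]

Per-enzyme occurrences:
  KluI (GAAC, off=2): starts [17, 99, 119, 124, 193] → cuts [19, 101, 121, 126, 195]
  NpsVI (ACCGCCC, off=0): starts [6, 21, 83, 105, 136, 165, 221, 233] → cuts [6, 21, 83, 105, 136, 165, 221, 233]
  JekIV (GTAAA, off=2): starts [29, 34, 39, 44, 58, 206] → cuts [31, 36, 41, 46, 60, 208]
  RvuV (CGAC, off=2): starts [115, 143] → cuts [117, 145]
  SqiIII (GAAT, off=0): starts [52, 73, 94, 176, 189, 213] → cuts [52, 73, 94, 176, 189, 213]

All cut coordinates (distinct, sorted): [6, 19, 21, 31, 36, 41, 46, 52, 60, 73, 83, 94, 101, 105, 117, 121, 126, 136, 145, 165, 176, 189, 195, 208, 213, 221, 233]

Fragment lengths:
  6→19: 13 bp
  19→21: 2 bp
  21→31: 10 bp
  31→36: 5 bp
  36→41: 5 bp
  41→46: 5 bp
  46→52: 6 bp
  52→60: 8 bp
  60→73: 13 bp
  73→83: 10 bp
  83→94: 11 bp
  94→101: 7 bp
  101→105: 4 bp
  105→117: 12 bp
  117→121: 4 bp
  121→126: 5 bp
  126→136: 10 bp
  136→145: 9 bp
  145→165: 20 bp
  165→176: 11 bp
  176→189: 13 bp
  189→195: 6 bp
  195→208: 13 bp
  208→213: 5 bp
  213→221: 8 bp
  221→233: 12 bp
  233→6 (wrap): 249-233+6 = 22 bp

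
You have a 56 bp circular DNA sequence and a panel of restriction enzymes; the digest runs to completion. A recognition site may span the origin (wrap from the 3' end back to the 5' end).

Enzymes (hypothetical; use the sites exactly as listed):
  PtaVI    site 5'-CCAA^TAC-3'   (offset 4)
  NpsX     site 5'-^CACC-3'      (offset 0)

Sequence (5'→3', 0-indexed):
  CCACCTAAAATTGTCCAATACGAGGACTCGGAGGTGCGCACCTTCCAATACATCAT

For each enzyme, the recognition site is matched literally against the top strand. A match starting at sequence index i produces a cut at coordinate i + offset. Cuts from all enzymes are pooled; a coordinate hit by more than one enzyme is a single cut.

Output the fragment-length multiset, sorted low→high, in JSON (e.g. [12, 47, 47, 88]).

Per-enzyme occurrences:
  PtaVI CCAATAC/4: at [14, 44] ⇒ [18, 48]
  NpsX CACC/0: at [1, 38] ⇒ [1, 38]

Pooled cuts: [1, 18, 38, 48]

Fragments:
  1→18: 17 bp
  18→38: 20 bp
  38→48: 10 bp
  48→1 (wrap): 56-48+1 = 9 bp

[9,10,17,20]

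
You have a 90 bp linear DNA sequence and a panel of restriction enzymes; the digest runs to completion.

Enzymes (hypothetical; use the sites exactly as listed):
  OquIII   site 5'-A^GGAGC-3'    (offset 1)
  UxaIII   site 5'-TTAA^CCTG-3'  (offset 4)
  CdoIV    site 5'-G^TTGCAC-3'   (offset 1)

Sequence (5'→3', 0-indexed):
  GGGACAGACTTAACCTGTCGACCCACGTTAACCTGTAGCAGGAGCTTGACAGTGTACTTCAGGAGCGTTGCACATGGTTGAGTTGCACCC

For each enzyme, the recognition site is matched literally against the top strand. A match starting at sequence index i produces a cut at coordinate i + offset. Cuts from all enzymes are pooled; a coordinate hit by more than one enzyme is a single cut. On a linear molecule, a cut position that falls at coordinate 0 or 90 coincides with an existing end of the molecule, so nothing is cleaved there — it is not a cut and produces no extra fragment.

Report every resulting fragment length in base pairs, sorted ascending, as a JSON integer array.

[6,8,9,13,15,18,21]

Per-enzyme occurrences:
  OquIII (AGGAGC, off=1): starts [39, 60] → cuts [40, 61]
  UxaIII (TTAACCTG, off=4): starts [9, 27] → cuts [13, 31]
  CdoIV (GTTGCAC, off=1): starts [66, 81] → cuts [67, 82]

All cut coordinates (distinct, sorted): [13, 31, 40, 61, 67, 82]

Fragment lengths:
  [0,13): 13 bp
  [13,31): 18 bp
  [31,40): 9 bp
  [40,61): 21 bp
  [61,67): 6 bp
  [67,82): 15 bp
  [82,90): 8 bp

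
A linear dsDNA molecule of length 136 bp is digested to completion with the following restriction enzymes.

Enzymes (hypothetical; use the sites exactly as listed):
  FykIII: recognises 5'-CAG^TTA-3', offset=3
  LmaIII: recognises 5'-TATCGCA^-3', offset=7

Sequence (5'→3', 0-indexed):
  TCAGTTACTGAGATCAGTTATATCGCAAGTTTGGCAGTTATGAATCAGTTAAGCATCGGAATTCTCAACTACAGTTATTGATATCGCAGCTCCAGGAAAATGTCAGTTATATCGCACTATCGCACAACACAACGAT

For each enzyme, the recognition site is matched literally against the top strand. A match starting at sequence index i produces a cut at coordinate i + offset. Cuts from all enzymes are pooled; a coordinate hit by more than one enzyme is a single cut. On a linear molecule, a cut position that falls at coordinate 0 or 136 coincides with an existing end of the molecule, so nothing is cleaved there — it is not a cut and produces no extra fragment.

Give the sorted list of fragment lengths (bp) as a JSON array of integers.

[4,8,10,10,10,11,12,13,14,18,26]

Site scan:
  FykIII CAGTTA/3: at [1, 14, 34, 45, 71, 103] ⇒ [4, 17, 37, 48, 74, 106]
  LmaIII TATCGCA/7: at [20, 81, 109, 117] ⇒ [27, 88, 116, 124]

Pooled cuts: [4, 17, 27, 37, 48, 74, 88, 106, 116, 124]

Fragments:
  [0,4): 4 bp
  [4,17): 13 bp
  [17,27): 10 bp
  [27,37): 10 bp
  [37,48): 11 bp
  [48,74): 26 bp
  [74,88): 14 bp
  [88,106): 18 bp
  [106,116): 10 bp
  [116,124): 8 bp
  [124,136): 12 bp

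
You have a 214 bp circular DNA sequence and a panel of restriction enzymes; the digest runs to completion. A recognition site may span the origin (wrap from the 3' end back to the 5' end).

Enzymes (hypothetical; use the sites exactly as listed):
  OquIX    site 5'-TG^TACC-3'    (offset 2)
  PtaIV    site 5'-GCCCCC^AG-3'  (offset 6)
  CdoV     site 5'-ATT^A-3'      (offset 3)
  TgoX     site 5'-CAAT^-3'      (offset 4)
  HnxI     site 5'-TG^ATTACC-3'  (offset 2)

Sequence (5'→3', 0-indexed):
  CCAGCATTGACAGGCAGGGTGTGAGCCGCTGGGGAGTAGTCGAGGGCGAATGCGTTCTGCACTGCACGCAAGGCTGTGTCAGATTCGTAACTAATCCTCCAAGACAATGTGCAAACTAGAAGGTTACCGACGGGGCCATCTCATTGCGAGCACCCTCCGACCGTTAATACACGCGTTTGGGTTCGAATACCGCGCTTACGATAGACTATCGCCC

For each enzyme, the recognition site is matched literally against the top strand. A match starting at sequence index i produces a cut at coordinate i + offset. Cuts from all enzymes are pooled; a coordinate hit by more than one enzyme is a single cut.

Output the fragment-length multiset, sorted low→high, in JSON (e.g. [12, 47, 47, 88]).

[106,108]

Per-enzyme occurrences:
  OquIX (TGTACC, off=2): no sites
  PtaIV (GCCCCCAG, off=6): starts [210] → cuts [2]
  CdoV (ATTA, off=3): no sites
  TgoX (CAAT, off=4): starts [104] → cuts [108]
  HnxI (TGATTACC, off=2): no sites

All cut coordinates (distinct, sorted): [2, 108]

Fragment lengths:
  2→108: 106 bp
  108→2 (wrap): 214-108+2 = 108 bp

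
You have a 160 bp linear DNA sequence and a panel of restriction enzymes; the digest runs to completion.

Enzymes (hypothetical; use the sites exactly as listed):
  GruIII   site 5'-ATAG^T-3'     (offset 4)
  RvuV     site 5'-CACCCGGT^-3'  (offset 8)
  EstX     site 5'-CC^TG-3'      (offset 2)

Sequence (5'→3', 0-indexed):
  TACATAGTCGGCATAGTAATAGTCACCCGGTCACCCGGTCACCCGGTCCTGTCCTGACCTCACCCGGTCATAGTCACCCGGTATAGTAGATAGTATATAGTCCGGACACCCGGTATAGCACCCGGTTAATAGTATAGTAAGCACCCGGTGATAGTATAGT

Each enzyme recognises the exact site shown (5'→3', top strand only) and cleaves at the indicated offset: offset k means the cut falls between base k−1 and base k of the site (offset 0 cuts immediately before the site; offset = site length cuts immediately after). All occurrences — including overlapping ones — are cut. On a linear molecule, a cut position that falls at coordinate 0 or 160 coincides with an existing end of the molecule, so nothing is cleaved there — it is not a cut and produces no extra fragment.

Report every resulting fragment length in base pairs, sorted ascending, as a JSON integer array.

[1,2,4,5,5,5,5,5,6,6,7,7,7,8,8,9,9,9,12,12,14,14]

Per-enzyme occurrences:
  GruIII ATAGT/4: at [3, 12, 18, 69, 82, 89, 96, 128, 133, 150, 155] ⇒ [7, 16, 22, 73, 86, 93, 100, 132, 137, 154, 159]
  RvuV CACCCGGT/8: at [23, 31, 39, 60, 74, 106, 118, 141] ⇒ [31, 39, 47, 68, 82, 114, 126, 149]
  EstX CCTG/2: at [47, 52] ⇒ [49, 54]

All cut coordinates (distinct, sorted): [7, 16, 22, 31, 39, 47, 49, 54, 68, 73, 82, 86, 93, 100, 114, 126, 132, 137, 149, 154, 159]

Fragments:
  [0,7): 7 bp
  [7,16): 9 bp
  [16,22): 6 bp
  [22,31): 9 bp
  [31,39): 8 bp
  [39,47): 8 bp
  [47,49): 2 bp
  [49,54): 5 bp
  [54,68): 14 bp
  [68,73): 5 bp
  [73,82): 9 bp
  [82,86): 4 bp
  [86,93): 7 bp
  [93,100): 7 bp
  [100,114): 14 bp
  [114,126): 12 bp
  [126,132): 6 bp
  [132,137): 5 bp
  [137,149): 12 bp
  [149,154): 5 bp
  [154,159): 5 bp
  [159,160): 1 bp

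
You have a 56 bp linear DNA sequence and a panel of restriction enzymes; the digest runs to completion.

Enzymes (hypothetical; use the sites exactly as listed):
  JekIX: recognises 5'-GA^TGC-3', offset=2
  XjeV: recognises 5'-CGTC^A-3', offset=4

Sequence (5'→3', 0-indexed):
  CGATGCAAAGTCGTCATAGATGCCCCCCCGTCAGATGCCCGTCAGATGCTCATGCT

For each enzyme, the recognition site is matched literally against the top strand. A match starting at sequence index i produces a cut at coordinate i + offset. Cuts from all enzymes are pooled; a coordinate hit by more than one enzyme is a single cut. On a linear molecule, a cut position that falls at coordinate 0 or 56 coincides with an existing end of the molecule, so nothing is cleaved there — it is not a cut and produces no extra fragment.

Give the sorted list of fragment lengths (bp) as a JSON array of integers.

[3,3,3,5,8,10,12,12]

Per-enzyme occurrences:
  JekIX (GATGC, off=2): starts [1, 18, 33, 44] → cuts [3, 20, 35, 46]
  XjeV (CGTCA, off=4): starts [11, 28, 39] → cuts [15, 32, 43]

All cut coordinates (distinct, sorted): [3, 15, 20, 32, 35, 43, 46]

Fragments:
  [0,3): 3 bp
  [3,15): 12 bp
  [15,20): 5 bp
  [20,32): 12 bp
  [32,35): 3 bp
  [35,43): 8 bp
  [43,46): 3 bp
  [46,56): 10 bp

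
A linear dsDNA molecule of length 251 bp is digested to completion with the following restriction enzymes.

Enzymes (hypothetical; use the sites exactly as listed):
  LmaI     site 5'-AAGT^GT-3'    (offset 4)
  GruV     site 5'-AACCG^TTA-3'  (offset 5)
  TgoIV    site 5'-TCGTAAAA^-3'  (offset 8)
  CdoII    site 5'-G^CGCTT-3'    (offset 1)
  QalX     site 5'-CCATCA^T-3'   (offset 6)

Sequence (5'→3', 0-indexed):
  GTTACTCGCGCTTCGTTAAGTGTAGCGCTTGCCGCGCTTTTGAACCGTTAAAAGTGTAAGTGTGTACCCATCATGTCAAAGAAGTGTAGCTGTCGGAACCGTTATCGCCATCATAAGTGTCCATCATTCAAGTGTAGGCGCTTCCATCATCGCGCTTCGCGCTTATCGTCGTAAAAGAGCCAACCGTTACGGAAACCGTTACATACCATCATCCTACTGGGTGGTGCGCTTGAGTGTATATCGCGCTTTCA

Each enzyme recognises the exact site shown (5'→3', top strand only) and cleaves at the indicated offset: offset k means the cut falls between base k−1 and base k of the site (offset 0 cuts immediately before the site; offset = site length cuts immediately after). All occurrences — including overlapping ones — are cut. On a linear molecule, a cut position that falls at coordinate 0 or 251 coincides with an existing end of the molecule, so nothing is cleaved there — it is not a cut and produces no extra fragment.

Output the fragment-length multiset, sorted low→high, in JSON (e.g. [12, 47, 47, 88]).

[3,4,5,5,6,7,7,8,8,8,8,9,10,11,12,12,12,12,13,13,13,15,16,17,17]

Site scan:
  LmaI (AAGTGT, off=4): starts [17, 51, 57, 81, 114, 129] → cuts [21, 55, 61, 85, 118, 133]
  GruV (AACCGTTA, off=5): starts [42, 96, 181, 193] → cuts [47, 101, 186, 198]
  TgoIV (TCGTAAAA, off=8): starts [168] → cuts [176]
  CdoII (GCGCTT, off=1): starts [7, 24, 33, 137, 151, 158, 225, 242] → cuts [8, 25, 34, 138, 152, 159, 226, 243]
  QalX (CCATCAT, off=6): starts [67, 107, 120, 143, 205] → cuts [73, 113, 126, 149, 211]

All cut coordinates (distinct, sorted): [8, 21, 25, 34, 47, 55, 61, 73, 85, 101, 113, 118, 126, 133, 138, 149, 152, 159, 176, 186, 198, 211, 226, 243]

Fragment lengths:
  [0,8): 8 bp
  [8,21): 13 bp
  [21,25): 4 bp
  [25,34): 9 bp
  [34,47): 13 bp
  [47,55): 8 bp
  [55,61): 6 bp
  [61,73): 12 bp
  [73,85): 12 bp
  [85,101): 16 bp
  [101,113): 12 bp
  [113,118): 5 bp
  [118,126): 8 bp
  [126,133): 7 bp
  [133,138): 5 bp
  [138,149): 11 bp
  [149,152): 3 bp
  [152,159): 7 bp
  [159,176): 17 bp
  [176,186): 10 bp
  [186,198): 12 bp
  [198,211): 13 bp
  [211,226): 15 bp
  [226,243): 17 bp
  [243,251): 8 bp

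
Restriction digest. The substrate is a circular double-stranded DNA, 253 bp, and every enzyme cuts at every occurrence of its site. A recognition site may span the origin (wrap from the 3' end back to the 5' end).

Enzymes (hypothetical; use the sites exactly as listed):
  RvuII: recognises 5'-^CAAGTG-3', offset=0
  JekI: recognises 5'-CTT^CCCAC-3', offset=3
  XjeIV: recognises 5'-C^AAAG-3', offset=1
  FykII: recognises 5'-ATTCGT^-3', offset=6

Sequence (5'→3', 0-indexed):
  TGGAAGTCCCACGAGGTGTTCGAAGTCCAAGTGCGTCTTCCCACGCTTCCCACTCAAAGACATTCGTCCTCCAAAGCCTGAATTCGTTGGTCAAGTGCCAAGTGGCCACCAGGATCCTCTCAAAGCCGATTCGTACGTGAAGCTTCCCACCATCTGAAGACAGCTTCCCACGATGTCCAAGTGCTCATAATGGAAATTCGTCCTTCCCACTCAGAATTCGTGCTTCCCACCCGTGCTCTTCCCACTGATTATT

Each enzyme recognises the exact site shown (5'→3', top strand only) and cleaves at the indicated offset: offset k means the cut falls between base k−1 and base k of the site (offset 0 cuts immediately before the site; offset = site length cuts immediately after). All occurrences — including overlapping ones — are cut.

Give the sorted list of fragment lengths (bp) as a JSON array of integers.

Site scan:
  RvuII (CAAGTG, off=0): starts [27, 91, 98, 177] → cuts [27, 91, 98, 177]
  JekI (CTTCCCAC, off=3): starts [36, 45, 142, 163, 202, 222, 237] → cuts [39, 48, 145, 166, 205, 225, 240]
  XjeIV (CAAAG, off=1): starts [54, 71, 120] → cuts [55, 72, 121]
  FykII (ATTCGT, off=6): starts [61, 81, 128, 195, 215] → cuts [67, 87, 134, 201, 221]

All cut coordinates (distinct, sorted): [27, 39, 48, 55, 67, 72, 87, 91, 98, 121, 134, 145, 166, 177, 201, 205, 221, 225, 240]

Fragments:
  27→39: 12 bp
  39→48: 9 bp
  48→55: 7 bp
  55→67: 12 bp
  67→72: 5 bp
  72→87: 15 bp
  87→91: 4 bp
  91→98: 7 bp
  98→121: 23 bp
  121→134: 13 bp
  134→145: 11 bp
  145→166: 21 bp
  166→177: 11 bp
  177→201: 24 bp
  201→205: 4 bp
  205→221: 16 bp
  221→225: 4 bp
  225→240: 15 bp
  240→27 (wrap): 253-240+27 = 40 bp

[4,4,4,5,7,7,9,11,11,12,12,13,15,15,16,21,23,24,40]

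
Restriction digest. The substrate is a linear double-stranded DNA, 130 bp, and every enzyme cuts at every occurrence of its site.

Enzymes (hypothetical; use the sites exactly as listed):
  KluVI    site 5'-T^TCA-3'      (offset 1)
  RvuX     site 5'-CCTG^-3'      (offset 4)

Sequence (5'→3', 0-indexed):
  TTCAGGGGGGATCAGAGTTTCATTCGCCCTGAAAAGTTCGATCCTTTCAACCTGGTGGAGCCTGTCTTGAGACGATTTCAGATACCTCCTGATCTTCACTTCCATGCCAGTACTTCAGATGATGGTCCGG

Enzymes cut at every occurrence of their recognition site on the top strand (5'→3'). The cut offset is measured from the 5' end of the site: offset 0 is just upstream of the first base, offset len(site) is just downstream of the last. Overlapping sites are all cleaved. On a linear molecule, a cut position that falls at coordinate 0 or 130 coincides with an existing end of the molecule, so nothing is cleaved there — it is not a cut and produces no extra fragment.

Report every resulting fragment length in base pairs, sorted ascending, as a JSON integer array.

Per-enzyme occurrences:
  KluVI TTCA/1: at [0, 18, 45, 76, 94, 113] ⇒ [1, 19, 46, 77, 95, 114]
  RvuX CCTG/4: at [27, 50, 60, 87] ⇒ [31, 54, 64, 91]

All cut coordinates (distinct, sorted): [1, 19, 31, 46, 54, 64, 77, 91, 95, 114]

Fragments:
  [0,1): 1 bp
  [1,19): 18 bp
  [19,31): 12 bp
  [31,46): 15 bp
  [46,54): 8 bp
  [54,64): 10 bp
  [64,77): 13 bp
  [77,91): 14 bp
  [91,95): 4 bp
  [95,114): 19 bp
  [114,130): 16 bp

[1,4,8,10,12,13,14,15,16,18,19]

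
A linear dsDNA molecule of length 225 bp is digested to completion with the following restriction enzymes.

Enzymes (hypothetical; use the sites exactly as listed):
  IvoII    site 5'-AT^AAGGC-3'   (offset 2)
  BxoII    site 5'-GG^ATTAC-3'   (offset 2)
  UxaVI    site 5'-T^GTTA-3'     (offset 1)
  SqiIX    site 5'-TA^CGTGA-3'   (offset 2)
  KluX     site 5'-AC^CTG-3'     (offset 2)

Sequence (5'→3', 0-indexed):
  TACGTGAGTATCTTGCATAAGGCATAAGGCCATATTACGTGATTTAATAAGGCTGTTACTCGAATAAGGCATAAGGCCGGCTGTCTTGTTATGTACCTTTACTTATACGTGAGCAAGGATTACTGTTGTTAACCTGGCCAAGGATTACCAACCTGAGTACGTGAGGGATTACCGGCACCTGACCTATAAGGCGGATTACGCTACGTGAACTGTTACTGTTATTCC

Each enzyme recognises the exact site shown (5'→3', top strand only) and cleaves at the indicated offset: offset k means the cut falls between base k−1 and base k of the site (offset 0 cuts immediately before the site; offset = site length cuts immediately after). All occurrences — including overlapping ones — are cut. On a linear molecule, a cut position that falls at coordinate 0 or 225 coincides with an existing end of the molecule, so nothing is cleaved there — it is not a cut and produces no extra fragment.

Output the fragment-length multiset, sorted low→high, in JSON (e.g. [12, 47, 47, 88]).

[2,6,6,6,7,7,7,7,8,8,8,9,9,9,9,10,11,11,11,11,12,15,16,20]

Scan for sites:
  IvoII ATAAGGC/2: at [16, 23, 46, 63, 70, 185] ⇒ [18, 25, 48, 65, 72, 187]
  BxoII GGATTAC/2: at [116, 141, 165, 192] ⇒ [118, 143, 167, 194]
  UxaVI TGTTA/1: at [53, 86, 126, 210, 216] ⇒ [54, 87, 127, 211, 217]
  SqiIX TACGTGA/2: at [0, 35, 105, 157, 201] ⇒ [2, 37, 107, 159, 203]
  KluX ACCTG/2: at [131, 150, 176] ⇒ [133, 152, 178]

All cut coordinates (distinct, sorted): [2, 18, 25, 37, 48, 54, 65, 72, 87, 107, 118, 127, 133, 143, 152, 159, 167, 178, 187, 194, 203, 211, 217]

Fragment lengths:
  [0,2): 2 bp
  [2,18): 16 bp
  [18,25): 7 bp
  [25,37): 12 bp
  [37,48): 11 bp
  [48,54): 6 bp
  [54,65): 11 bp
  [65,72): 7 bp
  [72,87): 15 bp
  [87,107): 20 bp
  [107,118): 11 bp
  [118,127): 9 bp
  [127,133): 6 bp
  [133,143): 10 bp
  [143,152): 9 bp
  [152,159): 7 bp
  [159,167): 8 bp
  [167,178): 11 bp
  [178,187): 9 bp
  [187,194): 7 bp
  [194,203): 9 bp
  [203,211): 8 bp
  [211,217): 6 bp
  [217,225): 8 bp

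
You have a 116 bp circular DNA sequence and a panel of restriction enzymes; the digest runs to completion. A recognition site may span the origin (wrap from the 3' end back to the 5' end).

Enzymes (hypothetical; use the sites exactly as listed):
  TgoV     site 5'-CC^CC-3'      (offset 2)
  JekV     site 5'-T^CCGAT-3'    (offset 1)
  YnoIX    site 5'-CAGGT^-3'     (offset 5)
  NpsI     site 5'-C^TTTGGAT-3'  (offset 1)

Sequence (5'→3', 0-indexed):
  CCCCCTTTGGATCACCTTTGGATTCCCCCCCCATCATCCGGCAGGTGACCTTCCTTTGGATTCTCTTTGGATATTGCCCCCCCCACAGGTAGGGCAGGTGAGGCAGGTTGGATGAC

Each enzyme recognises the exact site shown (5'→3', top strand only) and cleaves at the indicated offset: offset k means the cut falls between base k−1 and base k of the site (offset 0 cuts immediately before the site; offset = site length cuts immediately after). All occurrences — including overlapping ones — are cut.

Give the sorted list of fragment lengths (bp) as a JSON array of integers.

Scan for sites:
  TgoV (CCCC, off=2): starts [0, 1, 24, 25, 26, 27, 28, 76, 77, 78, 79, 80, 115] → cuts [1, 2, 3, 26, 27, 28, 29, 30, 78, 79, 80, 81, 82]
  JekV (TCCGAT, off=1): no sites
  YnoIX (CAGGT, off=5): starts [41, 85, 94, 103] → cuts [46, 90, 99, 108]
  NpsI (CTTTGGAT, off=1): starts [4, 15, 53, 64] → cuts [5, 16, 54, 65]

All cut coordinates (distinct, sorted): [1, 2, 3, 5, 16, 26, 27, 28, 29, 30, 46, 54, 65, 78, 79, 80, 81, 82, 90, 99, 108]

Fragments:
  1→2: 1 bp
  2→3: 1 bp
  3→5: 2 bp
  5→16: 11 bp
  16→26: 10 bp
  26→27: 1 bp
  27→28: 1 bp
  28→29: 1 bp
  29→30: 1 bp
  30→46: 16 bp
  46→54: 8 bp
  54→65: 11 bp
  65→78: 13 bp
  78→79: 1 bp
  79→80: 1 bp
  80→81: 1 bp
  81→82: 1 bp
  82→90: 8 bp
  90→99: 9 bp
  99→108: 9 bp
  108→1 (wrap): 116-108+1 = 9 bp

[1,1,1,1,1,1,1,1,1,1,2,8,8,9,9,9,10,11,11,13,16]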